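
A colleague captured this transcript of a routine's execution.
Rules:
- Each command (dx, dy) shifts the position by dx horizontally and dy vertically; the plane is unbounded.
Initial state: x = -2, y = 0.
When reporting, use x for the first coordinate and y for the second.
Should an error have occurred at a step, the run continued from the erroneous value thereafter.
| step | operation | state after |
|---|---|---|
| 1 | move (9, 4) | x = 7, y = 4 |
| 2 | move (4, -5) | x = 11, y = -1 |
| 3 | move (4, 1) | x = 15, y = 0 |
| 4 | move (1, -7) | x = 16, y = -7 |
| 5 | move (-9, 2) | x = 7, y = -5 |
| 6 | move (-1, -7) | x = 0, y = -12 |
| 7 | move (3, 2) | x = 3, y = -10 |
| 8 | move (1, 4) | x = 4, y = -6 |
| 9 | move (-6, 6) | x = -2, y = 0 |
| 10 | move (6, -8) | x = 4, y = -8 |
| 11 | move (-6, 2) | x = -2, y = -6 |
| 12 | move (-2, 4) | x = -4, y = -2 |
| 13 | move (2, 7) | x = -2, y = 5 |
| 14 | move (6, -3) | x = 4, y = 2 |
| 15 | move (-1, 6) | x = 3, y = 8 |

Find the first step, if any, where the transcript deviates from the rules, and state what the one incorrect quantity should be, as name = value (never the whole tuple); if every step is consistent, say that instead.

step 1: x = -2 + (9) = 7, y = 0 + (4) = 4 -> consistent with the transcript
step 2: x = 7 + (4) = 11, y = 4 + (-5) = -1 -> verified
step 3: x = 11 + (4) = 15, y = -1 + (1) = 0 -> checks out
step 4: x = 15 + (1) = 16, y = 0 + (-7) = -7 -> agrees with the transcript
step 5: x = 16 + (-9) = 7, y = -7 + (2) = -5 -> verified
step 6: x = 7 + (-1) = 6, y = -5 + (-7) = -12 -> not what was recorded
Conclusion: step 6 carries the first error; the entry should be x = 6.

step 6, x = 6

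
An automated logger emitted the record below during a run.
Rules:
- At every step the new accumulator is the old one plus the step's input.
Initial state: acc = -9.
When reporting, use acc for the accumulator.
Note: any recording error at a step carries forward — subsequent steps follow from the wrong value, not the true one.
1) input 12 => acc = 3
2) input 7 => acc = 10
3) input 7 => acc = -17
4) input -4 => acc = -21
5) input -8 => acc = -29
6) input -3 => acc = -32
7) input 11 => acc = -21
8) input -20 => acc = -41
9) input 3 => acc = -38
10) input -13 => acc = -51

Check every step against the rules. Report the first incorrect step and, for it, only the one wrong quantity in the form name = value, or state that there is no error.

Recomputing the run from the initial state:
step 1: acc = 3
step 2: acc = 10
step 3: acc = 17
step 4: acc = 13
step 5: acc = 5
step 6: acc = 2
step 7: acc = 13
step 8: acc = -7
step 9: acc = -4
step 10: acc = -17
The first disagreement with the record is at step 3, where the value should be acc = 17.

step 3, acc = 17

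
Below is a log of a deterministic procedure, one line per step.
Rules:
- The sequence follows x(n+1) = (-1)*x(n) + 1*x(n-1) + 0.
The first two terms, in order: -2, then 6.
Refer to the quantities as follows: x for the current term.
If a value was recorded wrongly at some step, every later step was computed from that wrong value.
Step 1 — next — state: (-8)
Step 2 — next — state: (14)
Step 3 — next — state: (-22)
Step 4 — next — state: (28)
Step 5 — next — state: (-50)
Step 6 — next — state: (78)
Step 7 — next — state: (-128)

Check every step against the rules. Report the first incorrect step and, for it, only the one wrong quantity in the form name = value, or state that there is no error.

step 4, x = 36

Recomputing the run from the initial state:
step 1: x = -8
step 2: x = 14
step 3: x = -22
step 4: x = 36
step 5: x = -58
step 6: x = 94
step 7: x = -152
The first disagreement with the log is at step 4, where the value should be x = 36.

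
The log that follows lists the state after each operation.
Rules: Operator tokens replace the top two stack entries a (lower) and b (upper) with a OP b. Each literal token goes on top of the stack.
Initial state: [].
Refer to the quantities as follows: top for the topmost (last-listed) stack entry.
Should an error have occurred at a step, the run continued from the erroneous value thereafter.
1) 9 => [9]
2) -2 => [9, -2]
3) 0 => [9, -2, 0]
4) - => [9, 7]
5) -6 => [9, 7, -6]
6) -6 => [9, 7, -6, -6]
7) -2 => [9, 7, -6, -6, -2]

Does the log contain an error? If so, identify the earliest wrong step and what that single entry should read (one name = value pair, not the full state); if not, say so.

Recomputing the run from the initial state:
step 1: [9]
step 2: [9, -2]
step 3: [9, -2, 0]
step 4: [9, -2]
step 5: [9, -2, -6]
step 6: [9, -2, -6, -6]
step 7: [9, -2, -6, -6, -2]
The first disagreement with the log is at step 4, where the value should be top = -2.

step 4, top = -2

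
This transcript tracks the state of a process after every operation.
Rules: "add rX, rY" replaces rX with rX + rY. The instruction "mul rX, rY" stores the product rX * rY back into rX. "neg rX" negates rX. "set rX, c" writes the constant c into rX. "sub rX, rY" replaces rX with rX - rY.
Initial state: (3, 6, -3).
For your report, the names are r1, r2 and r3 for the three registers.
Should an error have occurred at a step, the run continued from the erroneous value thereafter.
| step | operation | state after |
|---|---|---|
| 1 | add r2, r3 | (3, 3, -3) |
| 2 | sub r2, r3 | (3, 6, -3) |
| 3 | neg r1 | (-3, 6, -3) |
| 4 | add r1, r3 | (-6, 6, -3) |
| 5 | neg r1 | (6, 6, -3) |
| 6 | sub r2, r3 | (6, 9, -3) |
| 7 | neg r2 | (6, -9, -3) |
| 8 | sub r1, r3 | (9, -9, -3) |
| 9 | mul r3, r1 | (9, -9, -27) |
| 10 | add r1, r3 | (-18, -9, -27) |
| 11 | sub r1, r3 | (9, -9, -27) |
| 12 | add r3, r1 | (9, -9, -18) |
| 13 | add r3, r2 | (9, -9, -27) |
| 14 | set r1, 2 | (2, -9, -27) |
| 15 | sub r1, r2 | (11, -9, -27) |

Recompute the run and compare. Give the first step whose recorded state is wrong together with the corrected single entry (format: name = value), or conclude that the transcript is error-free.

no error

step 1: r2 = 6 + -3 = 3 -> no discrepancy
step 2: r2 = 3 - -3 = 6 -> confirmed correct
step 3: r1 = -(3) = -3 -> verified
step 4: r1 = -3 + -3 = -6 -> verified
step 5: r1 = -(-6) = 6 -> agrees with the transcript
step 6: r2 = 6 - -3 = 9 -> confirmed correct
step 7: r2 = -(9) = -9 -> agrees with the transcript
step 8: r1 = 6 - -3 = 9 -> no discrepancy
step 9: r3 = -3 * 9 = -27 -> checks out
step 10: r1 = 9 + -27 = -18 -> confirmed correct
step 11: r1 = -18 - -27 = 9 -> exactly as logged
step 12: r3 = -27 + 9 = -18 -> verified
step 13: r3 = -18 + -9 = -27 -> no discrepancy
step 14: r1 = 2 -> checks out
step 15: r1 = 2 - -9 = 11 -> confirmed correct
Nothing is out of place; the run is error-free.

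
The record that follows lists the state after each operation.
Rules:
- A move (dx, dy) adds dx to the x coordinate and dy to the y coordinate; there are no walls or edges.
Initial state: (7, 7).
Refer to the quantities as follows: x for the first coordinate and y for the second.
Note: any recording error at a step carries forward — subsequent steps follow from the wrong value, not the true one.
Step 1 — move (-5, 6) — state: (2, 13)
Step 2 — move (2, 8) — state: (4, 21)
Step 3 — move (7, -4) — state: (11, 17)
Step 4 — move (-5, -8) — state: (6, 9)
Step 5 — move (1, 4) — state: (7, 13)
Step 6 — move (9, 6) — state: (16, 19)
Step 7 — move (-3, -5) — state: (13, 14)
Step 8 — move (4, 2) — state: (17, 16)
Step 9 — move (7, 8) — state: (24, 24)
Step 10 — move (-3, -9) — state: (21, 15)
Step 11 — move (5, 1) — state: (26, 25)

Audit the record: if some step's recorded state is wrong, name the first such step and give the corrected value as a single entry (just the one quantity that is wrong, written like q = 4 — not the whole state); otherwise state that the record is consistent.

step 1: x = 7 + (-5) = 2, y = 7 + (6) = 13 -> confirmed correct
step 2: x = 2 + (2) = 4, y = 13 + (8) = 21 -> confirmed correct
step 3: x = 4 + (7) = 11, y = 21 + (-4) = 17 -> checks out
step 4: x = 11 + (-5) = 6, y = 17 + (-8) = 9 -> same as recorded
step 5: x = 6 + (1) = 7, y = 9 + (4) = 13 -> agrees with the record
step 6: x = 7 + (9) = 16, y = 13 + (6) = 19 -> in agreement
step 7: x = 16 + (-3) = 13, y = 19 + (-5) = 14 -> checks out
step 8: x = 13 + (4) = 17, y = 14 + (2) = 16 -> agrees with the record
step 9: x = 17 + (7) = 24, y = 16 + (8) = 24 -> consistent with the record
step 10: x = 24 + (-3) = 21, y = 24 + (-9) = 15 -> matches
step 11: x = 21 + (5) = 26, y = 15 + (1) = 16 -> not what was recorded
Conclusion: step 11 carries the first error; the entry should be y = 16.

step 11, y = 16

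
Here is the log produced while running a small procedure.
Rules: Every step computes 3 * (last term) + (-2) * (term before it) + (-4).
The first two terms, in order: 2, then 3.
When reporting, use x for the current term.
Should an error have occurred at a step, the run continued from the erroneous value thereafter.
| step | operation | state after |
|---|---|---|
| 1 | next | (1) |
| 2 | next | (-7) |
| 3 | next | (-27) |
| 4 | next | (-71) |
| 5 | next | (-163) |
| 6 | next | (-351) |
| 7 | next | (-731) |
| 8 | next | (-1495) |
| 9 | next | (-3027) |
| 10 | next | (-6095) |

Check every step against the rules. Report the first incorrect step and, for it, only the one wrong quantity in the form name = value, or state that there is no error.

no error

Step 1: x = 3*(3) + (-2)*(2) + (-4) = 1 — same as recorded.
Step 2: x = 3*(1) + (-2)*(3) + (-4) = -7 — matches.
Step 3: x = 3*(-7) + (-2)*(1) + (-4) = -27 — verified.
Step 4: x = 3*(-27) + (-2)*(-7) + (-4) = -71 — exactly as logged.
Step 5: x = 3*(-71) + (-2)*(-27) + (-4) = -163 — no discrepancy.
Step 6: x = 3*(-163) + (-2)*(-71) + (-4) = -351 — exactly as logged.
Step 7: x = 3*(-351) + (-2)*(-163) + (-4) = -731 — no discrepancy.
Step 8: x = 3*(-731) + (-2)*(-351) + (-4) = -1495 — same as recorded.
Step 9: x = 3*(-1495) + (-2)*(-731) + (-4) = -3027 — same as recorded.
Step 10: x = 3*(-3027) + (-2)*(-1495) + (-4) = -6095 — confirmed correct.
The whole run recomputes cleanly — no discrepancies.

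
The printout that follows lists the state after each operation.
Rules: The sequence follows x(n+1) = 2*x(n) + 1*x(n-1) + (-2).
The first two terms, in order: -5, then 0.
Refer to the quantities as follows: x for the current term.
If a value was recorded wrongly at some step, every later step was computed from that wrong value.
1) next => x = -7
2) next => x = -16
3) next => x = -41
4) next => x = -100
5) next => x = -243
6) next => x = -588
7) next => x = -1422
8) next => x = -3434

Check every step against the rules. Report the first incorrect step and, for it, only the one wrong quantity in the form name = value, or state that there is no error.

step 7, x = -1421

Step 1: x = 2*(0) + (1)*(-5) + (-2) = -7 — no discrepancy.
Step 2: x = 2*(-7) + (1)*(0) + (-2) = -16 — agrees with the printout.
Step 3: x = 2*(-16) + (1)*(-7) + (-2) = -41 — confirmed correct.
Step 4: x = 2*(-41) + (1)*(-16) + (-2) = -100 — agrees with the printout.
Step 5: x = 2*(-100) + (1)*(-41) + (-2) = -243 — verified.
Step 6: x = 2*(-243) + (1)*(-100) + (-2) = -588 — exactly as logged.
Step 7: x = 2*(-588) + (1)*(-243) + (-2) = -1421 — the printout has a different value.
First deviation found at step 7; the corrected entry is x = -1421.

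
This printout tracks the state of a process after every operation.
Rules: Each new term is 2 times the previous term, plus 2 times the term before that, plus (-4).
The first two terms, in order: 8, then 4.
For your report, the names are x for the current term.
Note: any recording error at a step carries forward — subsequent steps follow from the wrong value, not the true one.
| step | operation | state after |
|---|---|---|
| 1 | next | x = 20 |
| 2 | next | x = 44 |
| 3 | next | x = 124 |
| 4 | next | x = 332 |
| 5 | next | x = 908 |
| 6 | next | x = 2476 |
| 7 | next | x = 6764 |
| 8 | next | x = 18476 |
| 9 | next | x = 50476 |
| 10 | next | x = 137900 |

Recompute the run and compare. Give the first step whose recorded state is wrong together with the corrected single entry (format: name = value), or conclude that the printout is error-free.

1. x = 2*(4) + (2)*(8) + (-4) = 20 (confirmed correct)
2. x = 2*(20) + (2)*(4) + (-4) = 44 (exactly as logged)
3. x = 2*(44) + (2)*(20) + (-4) = 124 (verified)
4. x = 2*(124) + (2)*(44) + (-4) = 332 (verified)
5. x = 2*(332) + (2)*(124) + (-4) = 908 (verified)
6. x = 2*(908) + (2)*(332) + (-4) = 2476 (in agreement)
7. x = 2*(2476) + (2)*(908) + (-4) = 6764 (confirmed correct)
8. x = 2*(6764) + (2)*(2476) + (-4) = 18476 (checks out)
9. x = 2*(18476) + (2)*(6764) + (-4) = 50476 (same as recorded)
10. x = 2*(50476) + (2)*(18476) + (-4) = 137900 (exactly as logged)
Nothing is out of place; the run is error-free.

no error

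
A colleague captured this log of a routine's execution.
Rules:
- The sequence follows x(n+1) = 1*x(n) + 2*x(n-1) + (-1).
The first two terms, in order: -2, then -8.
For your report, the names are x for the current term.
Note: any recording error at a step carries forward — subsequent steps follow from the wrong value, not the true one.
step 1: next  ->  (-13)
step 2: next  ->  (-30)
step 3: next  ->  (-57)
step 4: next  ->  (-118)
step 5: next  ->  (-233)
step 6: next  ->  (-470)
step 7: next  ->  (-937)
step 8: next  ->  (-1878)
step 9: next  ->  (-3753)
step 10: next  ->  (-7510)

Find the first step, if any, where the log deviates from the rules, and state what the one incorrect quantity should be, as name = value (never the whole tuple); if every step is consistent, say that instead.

Step 1: x = 1*(-8) + (2)*(-2) + (-1) = -13 — in agreement.
Step 2: x = 1*(-13) + (2)*(-8) + (-1) = -30 — checks out.
Step 3: x = 1*(-30) + (2)*(-13) + (-1) = -57 — exactly as logged.
Step 4: x = 1*(-57) + (2)*(-30) + (-1) = -118 — consistent with the log.
Step 5: x = 1*(-118) + (2)*(-57) + (-1) = -233 — no discrepancy.
Step 6: x = 1*(-233) + (2)*(-118) + (-1) = -470 — same as recorded.
Step 7: x = 1*(-470) + (2)*(-233) + (-1) = -937 — matches.
Step 8: x = 1*(-937) + (2)*(-470) + (-1) = -1878 — same as recorded.
Step 9: x = 1*(-1878) + (2)*(-937) + (-1) = -3753 — exactly as logged.
Step 10: x = 1*(-3753) + (2)*(-1878) + (-1) = -7510 — checks out.
The whole run recomputes cleanly — no discrepancies.

no error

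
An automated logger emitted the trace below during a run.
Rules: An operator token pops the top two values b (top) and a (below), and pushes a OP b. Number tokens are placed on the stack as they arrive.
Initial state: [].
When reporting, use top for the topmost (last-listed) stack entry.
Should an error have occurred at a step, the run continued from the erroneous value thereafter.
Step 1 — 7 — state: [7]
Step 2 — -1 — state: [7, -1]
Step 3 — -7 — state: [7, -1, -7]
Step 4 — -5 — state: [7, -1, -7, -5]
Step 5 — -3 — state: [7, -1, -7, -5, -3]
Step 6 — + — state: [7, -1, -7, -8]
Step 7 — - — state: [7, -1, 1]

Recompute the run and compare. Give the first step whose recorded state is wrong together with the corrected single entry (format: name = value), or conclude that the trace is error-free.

no error

Step 1: push 7: top = 7 — verified.
Step 2: push -1: top = -1 — same as recorded.
Step 3: push -7: top = -7 — verified.
Step 4: push -5: top = -5 — verified.
Step 5: push -3: top = -3 — same as recorded.
Step 6: -5 + -3 = -8 — verified.
Step 7: -7 - -8 = 1 — consistent with the trace.
All entries verified; no error found.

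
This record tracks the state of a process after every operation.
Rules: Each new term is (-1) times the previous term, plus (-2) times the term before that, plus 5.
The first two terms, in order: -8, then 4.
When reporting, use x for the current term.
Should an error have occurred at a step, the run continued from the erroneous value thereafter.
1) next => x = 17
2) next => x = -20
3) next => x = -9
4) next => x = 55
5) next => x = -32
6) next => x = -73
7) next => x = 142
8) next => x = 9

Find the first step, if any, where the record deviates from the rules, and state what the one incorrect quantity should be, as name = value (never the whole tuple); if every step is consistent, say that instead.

step 4, x = 54

1. x = -1*(4) + (-2)*(-8) + (5) = 17 (no discrepancy)
2. x = -1*(17) + (-2)*(4) + (5) = -20 (consistent with the record)
3. x = -1*(-20) + (-2)*(17) + (5) = -9 (same as recorded)
4. x = -1*(-9) + (-2)*(-20) + (5) = 54 (this is not what the record shows)
Step 4 is the first one off; corrected, x = 54.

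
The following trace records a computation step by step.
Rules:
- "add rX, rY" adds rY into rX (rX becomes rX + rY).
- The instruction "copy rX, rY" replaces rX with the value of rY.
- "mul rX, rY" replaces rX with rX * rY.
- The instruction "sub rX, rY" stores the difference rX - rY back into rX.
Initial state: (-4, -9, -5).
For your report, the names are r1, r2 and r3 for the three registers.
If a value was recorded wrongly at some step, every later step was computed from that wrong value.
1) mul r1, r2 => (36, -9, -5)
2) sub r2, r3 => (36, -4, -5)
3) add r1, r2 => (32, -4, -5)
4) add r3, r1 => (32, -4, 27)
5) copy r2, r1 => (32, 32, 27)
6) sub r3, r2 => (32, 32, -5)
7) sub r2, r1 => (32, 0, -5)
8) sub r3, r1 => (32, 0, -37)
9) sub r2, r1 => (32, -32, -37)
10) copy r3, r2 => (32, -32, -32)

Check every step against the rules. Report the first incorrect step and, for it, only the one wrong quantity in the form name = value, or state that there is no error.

1. r1 = -4 * -9 = 36 (verified)
2. r2 = -9 - -5 = -4 (confirmed correct)
3. r1 = 36 + -4 = 32 (in agreement)
4. r3 = -5 + 32 = 27 (consistent with the trace)
5. r2 = 32 (agrees with the trace)
6. r3 = 27 - 32 = -5 (consistent with the trace)
7. r2 = 32 - 32 = 0 (agrees with the trace)
8. r3 = -5 - 32 = -37 (verified)
9. r2 = 0 - 32 = -32 (confirmed correct)
10. r3 = -32 (matches)
No step deviates from the rules.

no error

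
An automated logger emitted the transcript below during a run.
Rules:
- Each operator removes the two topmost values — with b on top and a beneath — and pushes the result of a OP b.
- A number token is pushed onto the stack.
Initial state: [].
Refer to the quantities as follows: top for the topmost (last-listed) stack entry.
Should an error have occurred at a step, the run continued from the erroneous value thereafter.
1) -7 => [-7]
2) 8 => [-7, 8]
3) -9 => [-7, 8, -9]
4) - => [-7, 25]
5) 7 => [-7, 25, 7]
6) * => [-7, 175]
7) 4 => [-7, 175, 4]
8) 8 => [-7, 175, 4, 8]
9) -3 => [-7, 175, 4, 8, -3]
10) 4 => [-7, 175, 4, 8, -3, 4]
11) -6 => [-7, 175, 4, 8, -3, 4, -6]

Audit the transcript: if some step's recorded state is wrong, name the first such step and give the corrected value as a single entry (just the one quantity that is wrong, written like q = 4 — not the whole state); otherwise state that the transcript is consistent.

Recomputing the run from the initial state:
step 1: [-7]
step 2: [-7, 8]
step 3: [-7, 8, -9]
step 4: [-7, 17]
step 5: [-7, 17, 7]
step 6: [-7, 119]
step 7: [-7, 119, 4]
step 8: [-7, 119, 4, 8]
step 9: [-7, 119, 4, 8, -3]
step 10: [-7, 119, 4, 8, -3, 4]
step 11: [-7, 119, 4, 8, -3, 4, -6]
The first disagreement with the transcript is at step 4, where the value should be top = 17.

step 4, top = 17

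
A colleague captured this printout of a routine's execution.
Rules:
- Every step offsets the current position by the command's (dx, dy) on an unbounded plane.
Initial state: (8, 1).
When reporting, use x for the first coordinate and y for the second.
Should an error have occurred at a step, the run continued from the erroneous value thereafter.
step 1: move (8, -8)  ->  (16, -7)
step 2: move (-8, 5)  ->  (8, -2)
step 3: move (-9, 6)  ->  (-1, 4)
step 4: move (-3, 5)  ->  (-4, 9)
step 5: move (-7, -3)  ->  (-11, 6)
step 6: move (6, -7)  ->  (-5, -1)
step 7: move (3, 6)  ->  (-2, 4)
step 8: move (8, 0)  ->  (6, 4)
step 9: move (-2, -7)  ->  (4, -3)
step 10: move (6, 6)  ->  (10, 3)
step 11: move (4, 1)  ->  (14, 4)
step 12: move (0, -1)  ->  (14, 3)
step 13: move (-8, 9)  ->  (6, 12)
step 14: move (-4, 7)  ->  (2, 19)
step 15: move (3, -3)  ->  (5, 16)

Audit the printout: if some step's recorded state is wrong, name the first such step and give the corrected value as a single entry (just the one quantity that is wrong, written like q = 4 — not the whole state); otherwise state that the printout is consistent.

Recomputing the run from the initial state:
step 1: x = 16, y = -7
step 2: x = 8, y = -2
step 3: x = -1, y = 4
step 4: x = -4, y = 9
step 5: x = -11, y = 6
step 6: x = -5, y = -1
step 7: x = -2, y = 5
step 8: x = 6, y = 5
step 9: x = 4, y = -2
step 10: x = 10, y = 4
step 11: x = 14, y = 5
step 12: x = 14, y = 4
step 13: x = 6, y = 13
step 14: x = 2, y = 20
step 15: x = 5, y = 17
The first disagreement with the printout is at step 7, where the value should be y = 5.

step 7, y = 5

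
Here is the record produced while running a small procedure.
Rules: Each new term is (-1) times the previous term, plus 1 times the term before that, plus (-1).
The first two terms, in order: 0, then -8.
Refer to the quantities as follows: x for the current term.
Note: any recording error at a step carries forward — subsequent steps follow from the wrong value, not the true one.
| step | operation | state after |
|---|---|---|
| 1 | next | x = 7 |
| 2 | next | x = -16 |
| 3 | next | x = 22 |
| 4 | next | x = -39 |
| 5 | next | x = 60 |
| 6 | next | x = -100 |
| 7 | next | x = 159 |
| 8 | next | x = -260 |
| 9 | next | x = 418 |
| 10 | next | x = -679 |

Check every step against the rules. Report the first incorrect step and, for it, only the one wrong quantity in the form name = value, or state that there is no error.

Step 1: x = -1*(-8) + (1)*(0) + (-1) = 7 — in agreement.
Step 2: x = -1*(7) + (1)*(-8) + (-1) = -16 — agrees with the record.
Step 3: x = -1*(-16) + (1)*(7) + (-1) = 22 — checks out.
Step 4: x = -1*(22) + (1)*(-16) + (-1) = -39 — verified.
Step 5: x = -1*(-39) + (1)*(22) + (-1) = 60 — checks out.
Step 6: x = -1*(60) + (1)*(-39) + (-1) = -100 — exactly as logged.
Step 7: x = -1*(-100) + (1)*(60) + (-1) = 159 — no discrepancy.
Step 8: x = -1*(159) + (1)*(-100) + (-1) = -260 — verified.
Step 9: x = -1*(-260) + (1)*(159) + (-1) = 418 — in agreement.
Step 10: x = -1*(418) + (1)*(-260) + (-1) = -679 — agrees with the record.
Each recorded entry agrees with the recomputation.

no error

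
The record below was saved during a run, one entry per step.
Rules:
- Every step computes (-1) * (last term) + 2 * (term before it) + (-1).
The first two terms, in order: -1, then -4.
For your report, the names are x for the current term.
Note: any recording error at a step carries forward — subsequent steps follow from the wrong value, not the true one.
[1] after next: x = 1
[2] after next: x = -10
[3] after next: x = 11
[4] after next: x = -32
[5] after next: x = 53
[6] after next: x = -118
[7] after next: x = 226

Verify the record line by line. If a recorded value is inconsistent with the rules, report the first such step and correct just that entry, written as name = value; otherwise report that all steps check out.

Recomputing the run from the initial state:
step 1: x = 1
step 2: x = -10
step 3: x = 11
step 4: x = -32
step 5: x = 53
step 6: x = -118
step 7: x = 223
The first disagreement with the record is at step 7, where the value should be x = 223.

step 7, x = 223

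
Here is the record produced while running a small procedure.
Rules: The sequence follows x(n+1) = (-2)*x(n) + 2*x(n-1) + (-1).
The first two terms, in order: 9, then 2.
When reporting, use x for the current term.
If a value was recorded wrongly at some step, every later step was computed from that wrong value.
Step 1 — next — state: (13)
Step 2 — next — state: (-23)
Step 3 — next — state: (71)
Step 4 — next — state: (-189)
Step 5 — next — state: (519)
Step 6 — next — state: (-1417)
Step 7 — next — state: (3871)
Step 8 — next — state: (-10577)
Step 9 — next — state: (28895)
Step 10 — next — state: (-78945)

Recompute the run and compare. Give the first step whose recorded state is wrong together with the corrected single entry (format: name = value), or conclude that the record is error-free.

Recomputing the run from the initial state:
step 1: x = 13
step 2: x = -23
step 3: x = 71
step 4: x = -189
step 5: x = 519
step 6: x = -1417
step 7: x = 3871
step 8: x = -10577
step 9: x = 28895
step 10: x = -78945
This matches the record at every step.

no error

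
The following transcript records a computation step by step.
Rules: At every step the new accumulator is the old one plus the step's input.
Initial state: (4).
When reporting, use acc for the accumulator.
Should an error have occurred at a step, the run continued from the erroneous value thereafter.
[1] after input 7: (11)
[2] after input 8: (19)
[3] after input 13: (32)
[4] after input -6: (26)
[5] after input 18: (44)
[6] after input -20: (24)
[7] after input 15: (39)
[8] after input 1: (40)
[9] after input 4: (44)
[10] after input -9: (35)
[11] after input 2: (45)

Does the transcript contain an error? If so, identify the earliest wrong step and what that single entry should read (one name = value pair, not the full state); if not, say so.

step 11, acc = 37

Step 1: acc = 4 + 7 = 11 — agrees with the transcript.
Step 2: acc = 11 + 8 = 19 — checks out.
Step 3: acc = 19 + 13 = 32 — confirmed correct.
Step 4: acc = 32 + -6 = 26 — confirmed correct.
Step 5: acc = 26 + 18 = 44 — confirmed correct.
Step 6: acc = 44 + -20 = 24 — exactly as logged.
Step 7: acc = 24 + 15 = 39 — checks out.
Step 8: acc = 39 + 1 = 40 — matches.
Step 9: acc = 40 + 4 = 44 — confirmed correct.
Step 10: acc = 44 + -9 = 35 — no discrepancy.
Step 11: acc = 35 + 2 = 37 — the transcript disagrees here.
Conclusion: step 11 carries the first error; the entry should be acc = 37.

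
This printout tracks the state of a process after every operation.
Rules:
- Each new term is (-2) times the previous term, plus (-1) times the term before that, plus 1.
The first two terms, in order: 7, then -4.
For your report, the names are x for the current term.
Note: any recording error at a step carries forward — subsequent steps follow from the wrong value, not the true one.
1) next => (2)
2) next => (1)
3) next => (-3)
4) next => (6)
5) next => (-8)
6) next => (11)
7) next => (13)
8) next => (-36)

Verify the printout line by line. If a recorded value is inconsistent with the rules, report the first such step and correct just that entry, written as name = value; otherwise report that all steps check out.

step 7, x = -13

1. x = -2*(-4) + (-1)*(7) + (1) = 2 (checks out)
2. x = -2*(2) + (-1)*(-4) + (1) = 1 (verified)
3. x = -2*(1) + (-1)*(2) + (1) = -3 (consistent with the printout)
4. x = -2*(-3) + (-1)*(1) + (1) = 6 (verified)
5. x = -2*(6) + (-1)*(-3) + (1) = -8 (same as recorded)
6. x = -2*(-8) + (-1)*(6) + (1) = 11 (matches)
7. x = -2*(11) + (-1)*(-8) + (1) = -13 (a discrepancy with the printout)
First incorrect step: 7; the correct value is x = -13.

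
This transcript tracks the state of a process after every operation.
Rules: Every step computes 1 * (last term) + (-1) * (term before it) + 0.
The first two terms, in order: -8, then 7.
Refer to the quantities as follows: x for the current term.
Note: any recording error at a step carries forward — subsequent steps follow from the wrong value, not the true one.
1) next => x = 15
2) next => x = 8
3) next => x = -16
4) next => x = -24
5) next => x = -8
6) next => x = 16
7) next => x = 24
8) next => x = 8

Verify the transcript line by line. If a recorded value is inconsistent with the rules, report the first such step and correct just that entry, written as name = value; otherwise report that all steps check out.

step 1: x = 1*(7) + (-1)*(-8) + (0) = 15 -> same as recorded
step 2: x = 1*(15) + (-1)*(7) + (0) = 8 -> matches
step 3: x = 1*(8) + (-1)*(15) + (0) = -7 -> this is not what the transcript shows
So the first discrepancy is step 3, where the right value is x = -7.

step 3, x = -7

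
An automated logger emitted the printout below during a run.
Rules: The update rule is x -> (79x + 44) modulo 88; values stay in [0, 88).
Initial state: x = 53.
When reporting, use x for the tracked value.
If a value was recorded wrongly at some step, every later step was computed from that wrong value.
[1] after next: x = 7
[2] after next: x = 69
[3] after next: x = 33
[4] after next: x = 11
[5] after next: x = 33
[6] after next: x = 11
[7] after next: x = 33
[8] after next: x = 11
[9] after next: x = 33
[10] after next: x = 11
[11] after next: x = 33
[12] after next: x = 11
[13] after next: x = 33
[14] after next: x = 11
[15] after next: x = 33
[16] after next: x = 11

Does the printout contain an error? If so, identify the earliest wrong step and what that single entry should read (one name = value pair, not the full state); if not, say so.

step 3, x = 39

step 1: x = (79*53 + 44) mod 88 = 7 -> no discrepancy
step 2: x = (79*7 + 44) mod 88 = 69 -> confirmed correct
step 3: x = (79*69 + 44) mod 88 = 39 -> this is not what the printout shows
Step 3 is the first one off; corrected, x = 39.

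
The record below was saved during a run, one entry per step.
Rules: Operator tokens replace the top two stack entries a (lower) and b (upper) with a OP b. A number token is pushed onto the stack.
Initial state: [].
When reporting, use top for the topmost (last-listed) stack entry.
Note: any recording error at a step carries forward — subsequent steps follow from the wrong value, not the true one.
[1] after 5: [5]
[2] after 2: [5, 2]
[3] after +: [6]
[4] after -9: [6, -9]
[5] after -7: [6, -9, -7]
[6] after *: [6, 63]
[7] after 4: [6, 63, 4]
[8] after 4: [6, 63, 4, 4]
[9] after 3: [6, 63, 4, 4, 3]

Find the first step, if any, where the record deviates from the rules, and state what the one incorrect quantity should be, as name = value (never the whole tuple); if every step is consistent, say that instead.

step 3, top = 7

Recomputing the run from the initial state:
step 1: [5]
step 2: [5, 2]
step 3: [7]
step 4: [7, -9]
step 5: [7, -9, -7]
step 6: [7, 63]
step 7: [7, 63, 4]
step 8: [7, 63, 4, 4]
step 9: [7, 63, 4, 4, 3]
The first disagreement with the record is at step 3, where the value should be top = 7.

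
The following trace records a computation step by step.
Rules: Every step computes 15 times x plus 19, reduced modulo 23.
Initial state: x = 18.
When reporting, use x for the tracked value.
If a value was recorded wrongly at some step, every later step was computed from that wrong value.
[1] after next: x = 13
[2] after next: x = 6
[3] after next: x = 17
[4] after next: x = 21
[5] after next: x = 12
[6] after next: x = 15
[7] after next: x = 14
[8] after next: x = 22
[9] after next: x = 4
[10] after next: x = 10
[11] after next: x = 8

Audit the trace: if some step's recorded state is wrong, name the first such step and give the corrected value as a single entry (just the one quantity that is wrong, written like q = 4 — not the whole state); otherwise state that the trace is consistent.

Recomputing the run from the initial state:
step 1: x = 13
step 2: x = 7
step 3: x = 9
step 4: x = 16
step 5: x = 6
step 6: x = 17
step 7: x = 21
step 8: x = 12
step 9: x = 15
step 10: x = 14
step 11: x = 22
The first disagreement with the trace is at step 2, where the value should be x = 7.

step 2, x = 7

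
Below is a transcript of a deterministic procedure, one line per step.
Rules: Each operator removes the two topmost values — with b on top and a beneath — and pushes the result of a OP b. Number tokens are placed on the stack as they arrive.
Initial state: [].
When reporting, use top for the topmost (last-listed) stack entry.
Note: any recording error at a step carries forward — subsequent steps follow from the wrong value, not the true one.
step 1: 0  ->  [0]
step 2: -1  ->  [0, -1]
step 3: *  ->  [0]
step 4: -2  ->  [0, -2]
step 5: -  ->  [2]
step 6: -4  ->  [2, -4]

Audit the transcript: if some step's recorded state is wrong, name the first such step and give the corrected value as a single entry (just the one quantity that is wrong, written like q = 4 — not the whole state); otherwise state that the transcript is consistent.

1. push 0: top = 0 (verified)
2. push -1: top = -1 (checks out)
3. 0 * -1 = 0 (no discrepancy)
4. push -2: top = -2 (checks out)
5. 0 - -2 = 2 (in agreement)
6. push -4: top = -4 (exactly as logged)
All entries verified; no error found.

no error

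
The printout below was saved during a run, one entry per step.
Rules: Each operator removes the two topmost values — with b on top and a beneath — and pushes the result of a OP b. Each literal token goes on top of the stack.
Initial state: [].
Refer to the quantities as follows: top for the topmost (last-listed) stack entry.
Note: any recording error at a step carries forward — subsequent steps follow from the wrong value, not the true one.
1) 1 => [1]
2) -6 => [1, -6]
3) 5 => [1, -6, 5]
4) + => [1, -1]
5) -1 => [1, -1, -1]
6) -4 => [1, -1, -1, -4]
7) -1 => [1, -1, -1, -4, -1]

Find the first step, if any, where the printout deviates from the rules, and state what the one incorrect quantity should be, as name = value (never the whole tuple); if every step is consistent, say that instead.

no error

Recomputing the run from the initial state:
step 1: [1]
step 2: [1, -6]
step 3: [1, -6, 5]
step 4: [1, -1]
step 5: [1, -1, -1]
step 6: [1, -1, -1, -4]
step 7: [1, -1, -1, -4, -1]
This matches the printout at every step.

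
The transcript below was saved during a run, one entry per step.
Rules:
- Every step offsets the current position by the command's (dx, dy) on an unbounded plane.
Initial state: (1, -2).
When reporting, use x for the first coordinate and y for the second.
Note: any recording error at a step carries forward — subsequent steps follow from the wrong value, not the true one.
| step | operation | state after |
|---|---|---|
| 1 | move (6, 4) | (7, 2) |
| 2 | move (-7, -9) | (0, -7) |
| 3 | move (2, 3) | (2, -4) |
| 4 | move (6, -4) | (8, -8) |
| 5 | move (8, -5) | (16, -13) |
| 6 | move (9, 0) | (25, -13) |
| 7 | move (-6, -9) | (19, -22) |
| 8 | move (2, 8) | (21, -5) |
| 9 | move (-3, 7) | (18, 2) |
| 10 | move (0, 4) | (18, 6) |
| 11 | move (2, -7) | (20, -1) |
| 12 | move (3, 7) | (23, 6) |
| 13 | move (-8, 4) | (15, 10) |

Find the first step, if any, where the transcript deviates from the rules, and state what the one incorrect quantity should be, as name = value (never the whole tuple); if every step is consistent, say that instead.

Step 1: x = 1 + (6) = 7, y = -2 + (4) = 2 — confirmed correct.
Step 2: x = 7 + (-7) = 0, y = 2 + (-9) = -7 — verified.
Step 3: x = 0 + (2) = 2, y = -7 + (3) = -4 — in agreement.
Step 4: x = 2 + (6) = 8, y = -4 + (-4) = -8 — checks out.
Step 5: x = 8 + (8) = 16, y = -8 + (-5) = -13 — exactly as logged.
Step 6: x = 16 + (9) = 25, y = -13 + (0) = -13 — no discrepancy.
Step 7: x = 25 + (-6) = 19, y = -13 + (-9) = -22 — same as recorded.
Step 8: x = 19 + (2) = 21, y = -22 + (8) = -14 — this is not what the transcript shows.
Step 8 is the first one off; corrected, y = -14.

step 8, y = -14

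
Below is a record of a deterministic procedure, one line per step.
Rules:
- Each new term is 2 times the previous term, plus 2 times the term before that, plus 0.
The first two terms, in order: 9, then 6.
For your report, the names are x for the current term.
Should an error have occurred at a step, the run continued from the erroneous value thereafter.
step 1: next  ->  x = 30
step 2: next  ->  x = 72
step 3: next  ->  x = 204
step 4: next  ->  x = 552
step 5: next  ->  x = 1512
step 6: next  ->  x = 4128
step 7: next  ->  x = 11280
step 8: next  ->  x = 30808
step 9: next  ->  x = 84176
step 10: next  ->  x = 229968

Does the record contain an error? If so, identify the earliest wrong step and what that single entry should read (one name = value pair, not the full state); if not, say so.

step 8, x = 30816

Step 1: x = 2*(6) + (2)*(9) + (0) = 30 — same as recorded.
Step 2: x = 2*(30) + (2)*(6) + (0) = 72 — exactly as logged.
Step 3: x = 2*(72) + (2)*(30) + (0) = 204 — in agreement.
Step 4: x = 2*(204) + (2)*(72) + (0) = 552 — consistent with the record.
Step 5: x = 2*(552) + (2)*(204) + (0) = 1512 — matches.
Step 6: x = 2*(1512) + (2)*(552) + (0) = 4128 — matches.
Step 7: x = 2*(4128) + (2)*(1512) + (0) = 11280 — verified.
Step 8: x = 2*(11280) + (2)*(4128) + (0) = 30816 — not what was recorded.
First incorrect step: 8; the correct value is x = 30816.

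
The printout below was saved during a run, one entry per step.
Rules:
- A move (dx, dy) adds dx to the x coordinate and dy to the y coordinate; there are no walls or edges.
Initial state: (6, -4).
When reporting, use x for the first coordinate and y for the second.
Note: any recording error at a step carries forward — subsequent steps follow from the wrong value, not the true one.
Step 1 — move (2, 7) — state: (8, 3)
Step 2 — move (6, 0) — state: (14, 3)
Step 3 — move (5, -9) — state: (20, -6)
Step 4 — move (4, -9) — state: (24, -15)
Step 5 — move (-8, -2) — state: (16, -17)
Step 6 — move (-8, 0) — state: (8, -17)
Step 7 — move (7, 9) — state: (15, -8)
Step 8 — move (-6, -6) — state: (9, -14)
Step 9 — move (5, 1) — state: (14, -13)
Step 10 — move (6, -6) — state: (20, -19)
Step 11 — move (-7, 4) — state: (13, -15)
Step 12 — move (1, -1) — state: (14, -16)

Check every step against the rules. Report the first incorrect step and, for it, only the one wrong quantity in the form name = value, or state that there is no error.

step 3, x = 19

step 1: x = 6 + (2) = 8, y = -4 + (7) = 3 -> same as recorded
step 2: x = 8 + (6) = 14, y = 3 + (0) = 3 -> confirmed correct
step 3: x = 14 + (5) = 19, y = 3 + (-9) = -6 -> the printout disagrees here
The earliest wrong entry is at step 3: it should read x = 19.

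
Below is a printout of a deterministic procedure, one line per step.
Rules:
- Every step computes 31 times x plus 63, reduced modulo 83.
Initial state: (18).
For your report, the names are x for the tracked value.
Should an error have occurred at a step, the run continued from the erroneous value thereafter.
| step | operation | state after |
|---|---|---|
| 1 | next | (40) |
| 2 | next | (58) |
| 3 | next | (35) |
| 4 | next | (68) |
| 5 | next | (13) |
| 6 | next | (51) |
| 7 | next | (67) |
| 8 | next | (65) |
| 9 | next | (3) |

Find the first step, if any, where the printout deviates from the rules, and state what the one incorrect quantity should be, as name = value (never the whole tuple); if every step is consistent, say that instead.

step 4, x = 69

1. x = (31*18 + 63) mod 83 = 40 (same as recorded)
2. x = (31*40 + 63) mod 83 = 58 (checks out)
3. x = (31*58 + 63) mod 83 = 35 (confirmed correct)
4. x = (31*35 + 63) mod 83 = 69 (the recorded entry deviates here)
First incorrect step: 4; the correct value is x = 69.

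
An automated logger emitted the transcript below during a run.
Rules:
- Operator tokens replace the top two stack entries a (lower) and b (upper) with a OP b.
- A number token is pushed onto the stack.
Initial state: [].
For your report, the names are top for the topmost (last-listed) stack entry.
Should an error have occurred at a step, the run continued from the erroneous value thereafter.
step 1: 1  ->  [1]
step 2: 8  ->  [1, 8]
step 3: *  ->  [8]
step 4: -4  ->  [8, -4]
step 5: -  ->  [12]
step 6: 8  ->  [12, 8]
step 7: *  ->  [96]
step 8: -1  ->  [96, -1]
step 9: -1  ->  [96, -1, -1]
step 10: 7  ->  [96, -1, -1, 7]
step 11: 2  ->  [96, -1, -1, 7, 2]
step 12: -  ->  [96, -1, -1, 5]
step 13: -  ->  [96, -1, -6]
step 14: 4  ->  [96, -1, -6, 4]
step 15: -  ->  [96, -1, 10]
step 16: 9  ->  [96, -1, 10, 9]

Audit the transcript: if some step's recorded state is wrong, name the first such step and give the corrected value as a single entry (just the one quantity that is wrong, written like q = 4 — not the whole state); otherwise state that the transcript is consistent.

step 1: push 1: top = 1 -> in agreement
step 2: push 8: top = 8 -> checks out
step 3: 1 * 8 = 8 -> matches
step 4: push -4: top = -4 -> exactly as logged
step 5: 8 - -4 = 12 -> no discrepancy
step 6: push 8: top = 8 -> confirmed correct
step 7: 12 * 8 = 96 -> agrees with the transcript
step 8: push -1: top = -1 -> same as recorded
step 9: push -1: top = -1 -> agrees with the transcript
step 10: push 7: top = 7 -> checks out
step 11: push 2: top = 2 -> verified
step 12: 7 - 2 = 5 -> agrees with the transcript
step 13: -1 - 5 = -6 -> matches
step 14: push 4: top = 4 -> in agreement
step 15: -6 - 4 = -10 -> the entry is off here
So the first discrepancy is step 15, where the right value is top = -10.

step 15, top = -10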